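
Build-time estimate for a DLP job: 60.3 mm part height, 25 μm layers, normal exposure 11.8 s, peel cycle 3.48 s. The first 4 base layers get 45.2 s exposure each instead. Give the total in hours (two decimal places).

10.27 hours

Layer count = ceil(60.3 / 0.025) = 2412.
Base layers: 4 × (45.2 + 3.48) → 194.72 s.
Remaining layers: 2408 × (11.8 + 3.48) → 36794.24 s.
Sum: 194.72 + 36794.24 = 36988.96 s → 10.27 hours.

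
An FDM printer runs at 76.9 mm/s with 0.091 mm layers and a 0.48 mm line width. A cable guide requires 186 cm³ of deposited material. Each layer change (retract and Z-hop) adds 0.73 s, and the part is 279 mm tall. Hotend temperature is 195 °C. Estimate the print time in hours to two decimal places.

16.00 hours

Bead cross-section: 0.091 × 0.48 → 0.04368 mm².
Toolpath length = 186 cm³ / 0.04368 mm² = 186000 / 0.04368 = 4258241.8 mm.
Print-move time = 4258241.8 / 76.9 = 55373.8 s.
Layers = ⌈279/0.091⌉ = 3066.
Non-print overhead = 3066 × 0.73, so 2238.18 s.
Total = 55373.8 + 2238.18 = 57611.98 s = 16.00 hours.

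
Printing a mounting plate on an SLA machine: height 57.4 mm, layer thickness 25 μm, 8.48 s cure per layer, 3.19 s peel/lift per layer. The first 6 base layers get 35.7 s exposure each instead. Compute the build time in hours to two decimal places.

7.49 hours

Layers = ⌈57.4/0.025⌉ = 2296.
Base layers = 6 × (35.7 + 3.19) = 233.34 s.
Regular layers = 2290 × (8.48 + 3.19) = 26724.3 s.
Total = 233.34 + 26724.3 = 26957.64 s = 7.49 hours.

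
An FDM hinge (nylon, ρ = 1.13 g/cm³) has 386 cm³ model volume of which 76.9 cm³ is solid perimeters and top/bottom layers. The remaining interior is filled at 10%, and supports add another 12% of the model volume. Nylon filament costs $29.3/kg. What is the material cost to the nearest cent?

$5.10

Infill region = 386 − 76.9 = 309.1 cm³.
Infill volume = 0.10 × 309.1 = 30.91 cm³.
Support = 0.12 × 386 = 46.32 cm³.
Deposited volume: 76.9 + 30.91 + 46.32 → 154.13 cm³.
Mass: 154.13 × 1.13 → 174.1669 g.
At $29.3/kg: 174.1669/1000 × 29.3 = $5.10.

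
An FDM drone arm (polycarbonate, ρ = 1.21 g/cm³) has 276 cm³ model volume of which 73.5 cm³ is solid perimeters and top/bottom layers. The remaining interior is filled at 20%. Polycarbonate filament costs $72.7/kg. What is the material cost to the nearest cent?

$10.03

Interior volume = 276 − 73.5 = 202.5 cm³.
Deposited infill = 0.20 × 202.5, so 40.5 cm³.
Total printed volume = 73.5 + 40.5 = 114 cm³.
Mass: 114 × 1.21 → 137.94 g.
Cost = 137.94 g / 1000 × $72.7/kg = $10.03.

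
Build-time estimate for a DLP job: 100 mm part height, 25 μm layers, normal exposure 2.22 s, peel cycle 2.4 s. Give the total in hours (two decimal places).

5.13 hours

Number of layers: 100 / 0.025 → 4000 (rounded up).
Per-layer time = 2.22 + 2.4, so 4.62 s.
Build time: 4000 × 4.62 s = 18480 s, i.e. 5.13 hours.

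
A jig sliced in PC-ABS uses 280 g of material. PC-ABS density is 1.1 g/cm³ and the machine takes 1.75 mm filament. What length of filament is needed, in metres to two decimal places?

105.83 m

Volume = 280 g / 1.1 g·cm⁻³ = 254.5455 cm³ = 254545.5 mm³.
A = π r² = π × 0.875² = 2.4053 mm².
L = V/A = 254545.5/2.4053 = 105826.92 mm → 105.83 m.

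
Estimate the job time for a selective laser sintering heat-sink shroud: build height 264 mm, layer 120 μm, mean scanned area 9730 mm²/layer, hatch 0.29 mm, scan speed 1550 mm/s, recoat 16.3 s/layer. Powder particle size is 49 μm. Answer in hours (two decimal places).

23.19 hours

Layer count = ceil(264 / 0.12) = 2200.
Scan path per layer = 9730 / 0.29 = 33551.7 mm.
Scan time per layer = 33551.7 / 1550, so 21.6463 s.
Per-layer time: 21.6463 + 16.3 → 37.9463 s.
2200 layers × 37.9463 s/layer = 83481.86 s, i.e. 23.19 hours.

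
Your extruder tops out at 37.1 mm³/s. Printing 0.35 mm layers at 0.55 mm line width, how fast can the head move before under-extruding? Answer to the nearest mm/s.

Bead cross-section = 0.35 × 0.55, so 0.1925 mm².
v_max = Q/A = 37.1/0.1925 = 192.73 mm/s → 193 mm/s.

193 mm/s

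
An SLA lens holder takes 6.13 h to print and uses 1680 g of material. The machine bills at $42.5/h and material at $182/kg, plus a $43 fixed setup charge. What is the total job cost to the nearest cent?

Machine-time cost: 42.5 × 6.13 → $260.525.
Feedstock cost: 182 × 1680/1000 → $305.76.
Total = 260.525 + 305.76 + 43 = 609.285 ≈ $609.29.

$609.29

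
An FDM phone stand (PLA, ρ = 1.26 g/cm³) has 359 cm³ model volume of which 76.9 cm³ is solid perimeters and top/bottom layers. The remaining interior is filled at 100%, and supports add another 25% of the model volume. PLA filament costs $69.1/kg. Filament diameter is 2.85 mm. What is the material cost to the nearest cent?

$39.07

Interior volume = 359 − 76.9 = 282.1 cm³.
Infill deposited = 1.00 × 282.1 = 282.1 cm³.
Support = 0.25 × 359 = 89.75 cm³.
Deposited volume = 76.9 + 282.1 + 89.75, so 448.75 cm³.
Mass = 448.75 × 1.26, so 565.425 g.
Cost = 565.425 g / 1000 × $69.1/kg = $39.07.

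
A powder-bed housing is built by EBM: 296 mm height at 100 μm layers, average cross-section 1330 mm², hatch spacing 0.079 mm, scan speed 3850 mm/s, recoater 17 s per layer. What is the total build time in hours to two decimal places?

17.57 hours

Layer count = ceil(296 / 0.1) = 2960.
Per-layer scan distance = 1330 / 0.079 = 16835.4 mm.
Scan time per layer = 16835.4 / 3850, so 4.3728 s.
Layer cycle: 4.3728 + 17 → 21.3728 s.
Total: 2960 × 21.3728 s = 63263.488 s → 17.57 hours.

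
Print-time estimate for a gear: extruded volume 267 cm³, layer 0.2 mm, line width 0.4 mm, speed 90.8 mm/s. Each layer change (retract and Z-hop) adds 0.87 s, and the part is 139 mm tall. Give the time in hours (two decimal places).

10.38 hours

Line area = 0.2 × 0.4 = 0.08 mm².
Total extruded path = 267000/0.08 = 3337500 mm.
Extrusion time = 3337500 / 90.8, so 36756.6 s.
Number of layers: 139 / 0.2 → 695 (rounded up).
Z-hop total = 695 × 0.87, so 604.65 s.
Total = 36756.6 + 604.65 = 37361.25 s = 10.38 hours.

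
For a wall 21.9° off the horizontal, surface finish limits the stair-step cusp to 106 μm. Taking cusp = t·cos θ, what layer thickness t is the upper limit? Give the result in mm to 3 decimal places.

Layer height = cusp / cos(21.9°) = 0.106 / 0.9278 = 0.114 mm.

0.114 mm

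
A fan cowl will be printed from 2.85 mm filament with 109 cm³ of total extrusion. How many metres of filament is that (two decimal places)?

17.09 m

Cross-section of 2.85 mm filament: π·(2.85/2)² = 6.3794 mm².
Length = 109 cm³ / 6.3794 mm² = 109000 / 6.3794 = 17086.25 mm = 17.09 m.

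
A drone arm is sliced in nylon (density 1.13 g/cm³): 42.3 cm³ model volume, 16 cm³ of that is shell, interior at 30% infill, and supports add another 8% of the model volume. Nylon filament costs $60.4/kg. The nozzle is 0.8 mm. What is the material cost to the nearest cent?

Infill region = 42.3 − 16 = 26.3 cm³.
Infill volume = 0.30 × 26.3, so 7.89 cm³.
Support = 0.08 × 42.3, so 3.384 cm³.
Total printed volume = 16 + 7.89 + 3.384 = 27.274 cm³.
Mass: 27.274 × 1.13 → 30.81962 g.
At $60.4/kg: 30.81962/1000 × 60.4 = $1.86.

$1.86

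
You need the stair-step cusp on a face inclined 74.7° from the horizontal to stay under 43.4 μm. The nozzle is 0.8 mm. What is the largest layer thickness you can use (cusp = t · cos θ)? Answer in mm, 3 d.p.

0.164 mm

t = h_c / cos θ = 0.0434 / 0.2639 = 0.164 mm.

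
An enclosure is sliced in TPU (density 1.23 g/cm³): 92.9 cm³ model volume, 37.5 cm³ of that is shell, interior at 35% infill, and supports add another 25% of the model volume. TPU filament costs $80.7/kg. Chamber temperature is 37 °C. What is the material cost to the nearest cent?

$7.95

Infill region = 92.9 − 37.5, so 55.4 cm³.
Deposited infill = 0.35 × 55.4, so 19.39 cm³.
Support: 0.25 × 92.9 → 23.225 cm³.
Deposited volume = 37.5 + 19.39 + 23.225, so 80.115 cm³.
Mass: 80.115 × 1.23 → 98.54145 g.
At $80.7/kg: 98.54145/1000 × 80.7 = $7.95.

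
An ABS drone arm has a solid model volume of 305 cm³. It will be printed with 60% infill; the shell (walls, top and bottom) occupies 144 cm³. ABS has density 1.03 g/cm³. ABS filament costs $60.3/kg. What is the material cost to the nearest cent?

$14.94

Interior volume: 305 − 144 → 161 cm³.
Deposited infill = 0.60 × 161 = 96.6 cm³.
Total printed volume = 144 + 96.6 = 240.6 cm³.
Mass = 240.6 × 1.03 = 247.818 g.
Cost = 247.818 g / 1000 × $60.3/kg = $14.94.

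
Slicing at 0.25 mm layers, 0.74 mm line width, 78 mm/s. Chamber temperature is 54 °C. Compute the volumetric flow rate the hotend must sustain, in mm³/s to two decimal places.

A = 0.25 × 0.74, so 0.185 mm².
Volumetric flow = 78 × 0.185 = 14.43 mm³/s.

14.43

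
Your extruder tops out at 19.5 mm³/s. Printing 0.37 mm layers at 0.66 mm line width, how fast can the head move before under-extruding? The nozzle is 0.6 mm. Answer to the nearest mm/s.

Extrusion cross-section = 0.37 × 0.66 = 0.2442 mm².
v_max = Q/A = 19.5/0.2442 = 79.85 mm/s → 80 mm/s.

80 mm/s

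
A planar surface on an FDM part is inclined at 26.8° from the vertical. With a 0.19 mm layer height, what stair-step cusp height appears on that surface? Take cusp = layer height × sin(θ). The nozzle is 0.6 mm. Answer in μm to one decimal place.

85.7 μm

sin(26.8°) = 0.4509, so cusp = 0.19 × 0.4509 = 0.085671 mm → 85.7 μm.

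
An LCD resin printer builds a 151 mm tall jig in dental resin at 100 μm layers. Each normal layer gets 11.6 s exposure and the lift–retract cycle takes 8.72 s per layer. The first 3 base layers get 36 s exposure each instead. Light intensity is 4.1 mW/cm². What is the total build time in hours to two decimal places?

Layers = ⌈151/0.1⌉ = 1510.
Bottom layers = 3 × (36 + 8.72), so 134.16 s.
Normal layers: 1507 × (11.6 + 8.72) → 30622.24 s.
Total = 134.16 + 30622.24 = 30756.4 s = 8.54 hours.

8.54 hours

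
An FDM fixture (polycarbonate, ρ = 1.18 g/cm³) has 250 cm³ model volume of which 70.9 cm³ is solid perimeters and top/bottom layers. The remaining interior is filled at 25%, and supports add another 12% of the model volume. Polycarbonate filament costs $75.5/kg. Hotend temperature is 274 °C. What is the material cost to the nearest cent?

Infill region = 250 − 70.9, so 179.1 cm³.
Deposited infill = 0.25 × 179.1 = 44.775 cm³.
Support = 0.12 × 250, so 30 cm³.
Deposited volume = 70.9 + 44.775 + 30, so 145.675 cm³.
Mass = 145.675 × 1.18 = 171.8965 g.
Cost = 171.8965 g / 1000 × $75.5/kg = $12.98.

$12.98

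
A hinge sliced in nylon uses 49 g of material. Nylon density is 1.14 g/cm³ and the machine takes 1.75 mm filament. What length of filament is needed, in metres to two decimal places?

17.87 m

Extruded volume: 49/1.14 = 42.9825 cm³ (42982.5 mm³).
A = π r² = π × 0.875² = 2.4053 mm².
Length = 42982.5 / 2.4053 = 17869.91 mm = 17.87 m.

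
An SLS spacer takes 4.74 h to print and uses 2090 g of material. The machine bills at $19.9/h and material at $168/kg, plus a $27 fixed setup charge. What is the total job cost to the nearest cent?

$472.45

Machine cost = 19.9 × 4.74 = $94.326.
Material cost = 168 × 2090/1000, so $351.12.
Total = 94.326 + 351.12 + 27 = 472.446 ≈ $472.45.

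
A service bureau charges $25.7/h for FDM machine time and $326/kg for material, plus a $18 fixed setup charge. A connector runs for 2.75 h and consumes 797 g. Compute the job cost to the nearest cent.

$348.50

Time charge = 25.7 × 2.75, so $70.675.
Feedstock cost = 326 × 797/1000, so $259.822.
Total = 70.675 + 259.822 + 18 = 348.497 ≈ $348.50.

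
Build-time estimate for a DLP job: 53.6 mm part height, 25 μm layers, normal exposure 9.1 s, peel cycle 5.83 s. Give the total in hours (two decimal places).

8.89 hours

Layers = ⌈53.6/0.025⌉ = 2144.
Per-layer time: 9.1 + 5.83 → 14.93 s.
Total = 2144 × 14.93 = 32009.92 s = 8.89 hours.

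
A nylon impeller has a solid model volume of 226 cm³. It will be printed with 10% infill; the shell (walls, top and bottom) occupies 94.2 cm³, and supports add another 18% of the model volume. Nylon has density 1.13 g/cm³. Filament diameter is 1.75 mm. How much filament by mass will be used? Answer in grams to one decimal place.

Interior volume: 226 − 94.2 → 131.8 cm³.
Infill volume = 0.10 × 131.8, so 13.18 cm³.
Support = 0.18 × 226, so 40.68 cm³.
Total printed volume = 94.2 + 13.18 + 40.68 = 148.06 cm³.
Mass = 148.06 × 1.13, so 167.3078 g.

167.3 g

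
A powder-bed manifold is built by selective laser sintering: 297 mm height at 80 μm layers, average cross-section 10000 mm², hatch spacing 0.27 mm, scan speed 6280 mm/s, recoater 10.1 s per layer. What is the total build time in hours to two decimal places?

16.50 hours

Number of layers: 297 / 0.08 → 3713 (rounded up).
Hatch length per layer: 10000 / 0.27 → 37037 mm.
Per-layer scan time = 37037 / 6280, so 5.8976 s.
Per-layer time: 5.8976 + 10.1 → 15.9976 s.
Build time = 3713 × 15.9976 = 59399.0888 s = 16.50 hours.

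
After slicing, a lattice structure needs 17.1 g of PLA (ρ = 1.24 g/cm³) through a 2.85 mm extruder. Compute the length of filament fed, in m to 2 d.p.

2.16 m

Extruded volume: 17.1/1.24 = 13.7903 cm³ (13790.3 mm³).
A = π r² = π × 1.425² = 6.3794 mm².
L = V/A = 13790.3/6.3794 = 2161.69 mm → 2.16 m.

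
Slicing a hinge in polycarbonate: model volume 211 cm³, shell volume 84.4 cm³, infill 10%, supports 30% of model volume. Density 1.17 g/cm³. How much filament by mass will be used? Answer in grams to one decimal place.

Volume inside the shell = 211 − 84.4, so 126.6 cm³.
Infill volume = 0.10 × 126.6 = 12.66 cm³.
Support = 0.30 × 211 = 63.3 cm³.
Deposited volume = 84.4 + 12.66 + 63.3, so 160.36 cm³.
Mass = 160.36 × 1.17, so 187.6212 g.

187.6 g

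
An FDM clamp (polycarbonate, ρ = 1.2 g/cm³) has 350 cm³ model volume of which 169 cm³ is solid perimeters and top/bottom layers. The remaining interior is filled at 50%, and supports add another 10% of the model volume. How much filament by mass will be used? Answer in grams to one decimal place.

Volume inside the shell = 350 − 169, so 181 cm³.
Infill volume: 0.50 × 181 → 90.5 cm³.
Support = 0.10 × 350, so 35 cm³.
Total printed volume = 169 + 90.5 + 35 = 294.5 cm³.
Mass = 294.5 × 1.2 = 353.4 g.

353.4 g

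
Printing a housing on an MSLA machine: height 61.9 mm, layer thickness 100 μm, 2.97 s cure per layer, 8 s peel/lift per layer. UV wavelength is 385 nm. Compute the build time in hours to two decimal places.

Layers = ⌈61.9/0.1⌉ = 619.
Cycle time: 2.97 + 8 → 10.97 s.
Total = 619 × 10.97 = 6790.43 s = 1.89 hours.

1.89 hours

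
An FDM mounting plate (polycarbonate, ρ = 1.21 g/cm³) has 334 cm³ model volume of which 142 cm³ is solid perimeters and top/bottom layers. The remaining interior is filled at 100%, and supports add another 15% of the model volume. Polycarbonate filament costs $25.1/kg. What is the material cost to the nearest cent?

Infill region = 334 − 142 = 192 cm³.
Infill volume = 1.00 × 192, so 192 cm³.
Support = 0.15 × 334 = 50.1 cm³.
Total printed volume: 142 + 192 + 50.1 → 384.1 cm³.
Mass: 384.1 × 1.21 → 464.761 g.
At $25.1/kg: 464.761/1000 × 25.1 = $11.67.

$11.67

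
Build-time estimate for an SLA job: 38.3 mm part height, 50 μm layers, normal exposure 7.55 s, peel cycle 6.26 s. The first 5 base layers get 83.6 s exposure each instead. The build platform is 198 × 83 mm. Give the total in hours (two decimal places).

Number of layers: 38.3 / 0.05 → 766 (rounded up).
Base layers = 5 × (83.6 + 6.26), so 449.3 s.
Normal layers = 761 × (7.55 + 6.26), so 10509.41 s.
Sum: 449.3 + 10509.41 = 10958.71 s → 3.04 hours.

3.04 hours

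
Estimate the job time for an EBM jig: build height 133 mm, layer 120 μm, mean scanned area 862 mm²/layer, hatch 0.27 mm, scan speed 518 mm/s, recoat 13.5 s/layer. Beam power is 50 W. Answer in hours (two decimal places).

6.06 hours

Layers = ⌈133/0.12⌉ = 1109.
Per-layer scan distance = 862 / 0.27, so 3192.6 mm.
Per-layer scan time = 3192.6 / 518 = 6.1633 s.
Time per layer: 6.1633 + 13.5 → 19.6633 s.
Build time = 1109 × 19.6633 = 21806.5997 s = 6.06 hours.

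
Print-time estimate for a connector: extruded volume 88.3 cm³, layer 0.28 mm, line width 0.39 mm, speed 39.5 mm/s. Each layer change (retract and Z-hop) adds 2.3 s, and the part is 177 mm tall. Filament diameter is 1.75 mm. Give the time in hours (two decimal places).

6.09 hours

Bead cross-section = 0.28 × 0.39 = 0.1092 mm².
Total extruded path = 88300/0.1092 = 808608.1 mm.
Print-move time = 808608.1 / 39.5 = 20471.1 s.
Number of layers: 177 / 0.28 → 633 (rounded up).
Non-print overhead = 633 × 2.3, so 1455.9 s.
Total = 20471.1 + 1455.9 = 21927 s = 6.09 hours.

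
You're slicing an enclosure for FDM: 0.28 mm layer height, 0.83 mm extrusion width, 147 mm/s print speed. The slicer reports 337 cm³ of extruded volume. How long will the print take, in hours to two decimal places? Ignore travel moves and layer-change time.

2.74 hours

Line area = 0.28 × 0.83, so 0.2324 mm².
Path length: 337000 mm³ / 0.2324 mm² → 1450086.1 mm.
Time extruding: 1450086.1 / 147 → 9864.5 s.
Converting: 9864.5 s = 2.74 hours.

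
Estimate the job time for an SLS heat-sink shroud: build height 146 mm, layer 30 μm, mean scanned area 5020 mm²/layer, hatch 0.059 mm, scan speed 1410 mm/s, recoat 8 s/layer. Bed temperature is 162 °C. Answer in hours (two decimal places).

92.40 hours

Layer count = ceil(146 / 0.03) = 4867.
Scan path per layer = 5020 / 0.059 = 85084.7 mm.
Laser time per layer = 85084.7 / 1410, so 60.3438 s.
Per-layer time = 60.3438 + 8, so 68.3438 s.
4867 layers × 68.3438 s/layer = 332629.2746 s, i.e. 92.40 hours.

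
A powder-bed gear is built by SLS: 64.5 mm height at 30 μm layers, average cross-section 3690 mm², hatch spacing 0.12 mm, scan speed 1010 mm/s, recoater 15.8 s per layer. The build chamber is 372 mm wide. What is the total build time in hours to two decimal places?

Number of layers: 64.5 / 0.03 → 2150 (rounded up).
Hatch length per layer: 3690 / 0.12 → 30750 mm.
Per-layer scan time = 30750 / 1010 = 30.4455 s.
Layer cycle = 30.4455 + 15.8, so 46.2455 s.
2150 layers × 46.2455 s/layer = 99427.825 s, i.e. 27.62 hours.

27.62 hours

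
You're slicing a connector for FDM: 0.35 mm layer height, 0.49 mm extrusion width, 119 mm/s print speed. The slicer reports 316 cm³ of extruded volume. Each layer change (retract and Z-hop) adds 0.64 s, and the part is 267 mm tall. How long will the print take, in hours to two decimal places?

4.44 hours

Line area = 0.35 × 0.49, so 0.1715 mm².
Path length: 316000 mm³ / 0.1715 mm² → 1842565.6 mm.
Extrusion time = 1842565.6 / 119, so 15483.7 s.
Layer count = ceil(267 / 0.35) = 763.
Layer-change overhead: 763 × 0.64 → 488.32 s.
Altogether 15483.7 + 488.32 = 15972.02 s, i.e. 4.44 hours.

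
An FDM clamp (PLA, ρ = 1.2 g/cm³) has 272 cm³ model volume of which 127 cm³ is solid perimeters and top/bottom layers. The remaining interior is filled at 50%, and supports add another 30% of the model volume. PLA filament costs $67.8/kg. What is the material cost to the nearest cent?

Infill region = 272 − 127, so 145 cm³.
Infill deposited = 0.50 × 145 = 72.5 cm³.
Support: 0.30 × 272 → 81.6 cm³.
Deposited volume = 127 + 72.5 + 81.6, so 281.1 cm³.
Mass: 281.1 × 1.2 → 337.32 g.
Cost = 337.32 g / 1000 × $67.8/kg = $22.87.

$22.87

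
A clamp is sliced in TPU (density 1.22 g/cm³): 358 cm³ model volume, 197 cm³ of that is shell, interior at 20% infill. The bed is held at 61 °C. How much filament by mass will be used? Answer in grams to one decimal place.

Volume inside the shell: 358 − 197 → 161 cm³.
Deposited infill = 0.20 × 161, so 32.2 cm³.
Total extruded: 197 + 32.2 → 229.2 cm³.
Mass: 229.2 × 1.22 → 279.624 g.

279.6 g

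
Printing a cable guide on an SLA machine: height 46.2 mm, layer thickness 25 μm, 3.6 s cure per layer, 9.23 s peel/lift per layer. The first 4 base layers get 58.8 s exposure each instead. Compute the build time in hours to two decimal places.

Layer count = ceil(46.2 / 0.025) = 1848.
Bottom layers = 4 × (58.8 + 9.23) = 272.12 s.
Regular layers = 1844 × (3.6 + 9.23), so 23658.52 s.
Total = 272.12 + 23658.52 = 23930.64 s = 6.65 hours.

6.65 hours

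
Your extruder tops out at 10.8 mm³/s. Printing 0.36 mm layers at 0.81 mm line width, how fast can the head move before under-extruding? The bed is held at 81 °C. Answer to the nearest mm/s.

Extrusion cross-section = 0.36 × 0.81, so 0.2916 mm².
Max speed = 10.8 / 0.2916 = 37.04 ≈ 37 mm/s.

37 mm/s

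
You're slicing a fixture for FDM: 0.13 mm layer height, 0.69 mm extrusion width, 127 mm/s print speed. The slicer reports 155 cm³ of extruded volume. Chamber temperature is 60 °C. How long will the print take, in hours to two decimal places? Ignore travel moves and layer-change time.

Line area = 0.13 × 0.69, so 0.0897 mm².
Toolpath length = 155 cm³ / 0.0897 mm² = 155000 / 0.0897 = 1727982.2 mm.
Extrusion time = 1727982.2 / 127 = 13606.2 s.
In the requested units: 13606.2 s = 3.78 hours.

3.78 hours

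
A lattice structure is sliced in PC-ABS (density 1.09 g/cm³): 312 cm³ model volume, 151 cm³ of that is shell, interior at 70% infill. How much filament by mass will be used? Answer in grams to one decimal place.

287.4 g

Volume inside the shell = 312 − 151 = 161 cm³.
Deposited infill: 0.70 × 161 → 112.7 cm³.
Deposited volume = 151 + 112.7 = 263.7 cm³.
Mass = 263.7 × 1.09 = 287.433 g.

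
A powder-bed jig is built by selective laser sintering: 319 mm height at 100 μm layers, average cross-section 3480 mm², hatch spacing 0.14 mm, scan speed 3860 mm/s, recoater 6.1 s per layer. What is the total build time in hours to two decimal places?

Layers = ⌈319/0.1⌉ = 3190.
Hatch length per layer = 3480 / 0.14, so 24857.1 mm.
Scan time per layer = 24857.1 / 3860, so 6.4397 s.
Time per layer = 6.4397 + 6.1, so 12.5397 s.
Build time = 3190 × 12.5397 = 40001.643 s = 11.11 hours.

11.11 hours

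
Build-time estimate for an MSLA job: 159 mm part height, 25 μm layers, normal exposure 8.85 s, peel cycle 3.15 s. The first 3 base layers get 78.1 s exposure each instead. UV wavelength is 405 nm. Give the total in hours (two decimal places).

Layers = ⌈159/0.025⌉ = 6360.
Base layers = 3 × (78.1 + 3.15) = 243.75 s.
Remaining layers: 6357 × (8.85 + 3.15) → 76284 s.
Total = 243.75 + 76284 = 76527.75 s = 21.26 hours.

21.26 hours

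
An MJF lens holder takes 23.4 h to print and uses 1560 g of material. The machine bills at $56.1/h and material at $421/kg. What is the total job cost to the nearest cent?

$1969.50

Time charge = 56.1 × 23.4, so $1312.74.
Material charge = 421 × 1560/1000, so $656.76.
Total = 1312.74 + 656.76 = $1969.50.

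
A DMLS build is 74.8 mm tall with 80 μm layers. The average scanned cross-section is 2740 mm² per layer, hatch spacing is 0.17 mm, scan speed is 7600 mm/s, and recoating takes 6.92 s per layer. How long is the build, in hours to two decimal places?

Layers = ⌈74.8/0.08⌉ = 935.
Per-layer scan distance: 2740 / 0.17 → 16117.6 mm.
Laser time per layer = 16117.6 / 7600 = 2.1207 s.
Layer cycle = 2.1207 + 6.92 = 9.0407 s.
Build time = 935 × 9.0407 = 8453.0545 s = 2.35 hours.

2.35 hours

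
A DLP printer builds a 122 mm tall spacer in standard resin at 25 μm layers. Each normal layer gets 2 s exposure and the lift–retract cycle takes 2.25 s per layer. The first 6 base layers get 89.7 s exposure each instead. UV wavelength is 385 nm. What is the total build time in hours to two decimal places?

5.91 hours

Layer count = ceil(122 / 0.025) = 4880.
Base layers: 6 × (89.7 + 2.25) → 551.7 s.
Normal layers = 4874 × (2 + 2.25), so 20714.5 s.
Sum: 551.7 + 20714.5 = 21266.2 s → 5.91 hours.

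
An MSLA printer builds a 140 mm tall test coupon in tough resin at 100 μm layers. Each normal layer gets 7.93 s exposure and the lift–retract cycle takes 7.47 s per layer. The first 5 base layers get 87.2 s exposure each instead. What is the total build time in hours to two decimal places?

Layers = ⌈140/0.1⌉ = 1400.
Bottom layers = 5 × (87.2 + 7.47) = 473.35 s.
Regular layers: 1395 × (7.93 + 7.47) → 21483 s.
Total = 473.35 + 21483 = 21956.35 s = 6.10 hours.

6.10 hours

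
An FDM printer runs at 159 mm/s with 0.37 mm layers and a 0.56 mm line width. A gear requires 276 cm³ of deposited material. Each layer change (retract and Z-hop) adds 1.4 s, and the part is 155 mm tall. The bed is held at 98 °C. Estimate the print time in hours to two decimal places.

Extrusion cross-section = 0.37 × 0.56 = 0.2072 mm².
Path length: 276000 mm³ / 0.2072 mm² → 1332046.3 mm.
Time extruding = 1332046.3 / 159 = 8377.6 s.
Layer count = ceil(155 / 0.37) = 419.
Z-hop total = 419 × 1.4, so 586.6 s.
Altogether 8377.6 + 586.6 = 8964.2 s, i.e. 2.49 hours.

2.49 hours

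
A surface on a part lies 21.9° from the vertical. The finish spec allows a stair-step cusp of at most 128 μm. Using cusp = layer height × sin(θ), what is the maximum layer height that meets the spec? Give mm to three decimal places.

0.343 mm

sin(21.9°) = 0.3730; t_max = 0.128/0.3730 = 0.343 mm.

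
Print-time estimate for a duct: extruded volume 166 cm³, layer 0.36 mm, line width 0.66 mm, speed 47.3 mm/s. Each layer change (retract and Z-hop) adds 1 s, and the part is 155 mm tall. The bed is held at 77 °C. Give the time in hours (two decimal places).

4.22 hours

Extrusion cross-section: 0.36 × 0.66 → 0.2376 mm².
Toolpath length = 166 cm³ / 0.2376 mm² = 166000 / 0.2376 = 698653.2 mm.
Print-move time = 698653.2 / 47.3, so 14770.7 s.
Number of layers: 155 / 0.36 → 431 (rounded up).
Layer-change overhead = 431 × 1 = 431 s.
Total = 14770.7 + 431 = 15201.7 s = 4.22 hours.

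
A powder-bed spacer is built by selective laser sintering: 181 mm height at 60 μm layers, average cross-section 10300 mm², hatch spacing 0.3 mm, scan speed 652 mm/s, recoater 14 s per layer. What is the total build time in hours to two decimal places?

55.86 hours

Layers = ⌈181/0.06⌉ = 3017.
Scan path per layer = 10300 / 0.3, so 34333.3 mm.
Laser time per layer = 34333.3 / 652 = 52.6584 s.
Per-layer time = 52.6584 + 14 = 66.6584 s.
Total: 3017 × 66.6584 s = 201108.3928 s → 55.86 hours.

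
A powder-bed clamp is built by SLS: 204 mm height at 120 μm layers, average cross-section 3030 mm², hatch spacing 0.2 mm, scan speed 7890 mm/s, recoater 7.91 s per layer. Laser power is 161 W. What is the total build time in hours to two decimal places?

4.64 hours

Number of layers: 204 / 0.12 → 1700 (rounded up).
Per-layer scan distance = 3030 / 0.2, so 15150 mm.
Scan time per layer = 15150 / 7890 = 1.9202 s.
Time per layer = 1.9202 + 7.91, so 9.8302 s.
Total: 1700 × 9.8302 s = 16711.34 s → 4.64 hours.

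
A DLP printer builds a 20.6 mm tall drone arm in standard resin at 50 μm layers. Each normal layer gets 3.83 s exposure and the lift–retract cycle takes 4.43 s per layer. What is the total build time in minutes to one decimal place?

56.7 minutes

Layers = ⌈20.6/0.05⌉ = 412.
Cycle time = 3.83 + 4.43, so 8.26 s.
Total = 412 × 8.26 = 3403.12 s = 56.7 minutes.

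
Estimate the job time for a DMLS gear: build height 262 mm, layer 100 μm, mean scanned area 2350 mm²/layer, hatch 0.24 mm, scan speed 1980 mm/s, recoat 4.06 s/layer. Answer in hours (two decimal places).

6.55 hours

Layers = ⌈262/0.1⌉ = 2620.
Hatch length per layer = 2350 / 0.24, so 9791.7 mm.
Laser time per layer: 9791.7 / 1980 → 4.9453 s.
Layer cycle = 4.9453 + 4.06 = 9.0053 s.
2620 layers × 9.0053 s/layer = 23593.886 s, i.e. 6.55 hours.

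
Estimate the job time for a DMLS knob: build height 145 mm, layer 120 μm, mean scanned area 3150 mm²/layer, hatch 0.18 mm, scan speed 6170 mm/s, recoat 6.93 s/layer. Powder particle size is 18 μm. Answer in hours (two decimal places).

Layer count = ceil(145 / 0.12) = 1209.
Hatch length per layer: 3150 / 0.18 → 17500 mm.
Laser time per layer = 17500 / 6170 = 2.8363 s.
Layer cycle = 2.8363 + 6.93, so 9.7663 s.
1209 layers × 9.7663 s/layer = 11807.4567 s, i.e. 3.28 hours.

3.28 hours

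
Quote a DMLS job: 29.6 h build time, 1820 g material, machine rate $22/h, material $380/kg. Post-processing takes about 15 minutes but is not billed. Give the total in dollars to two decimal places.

Machine cost: 22 × 29.6 → $651.20.
Material charge = 380 × 1820/1000 = $691.60.
Job cost: 651.20 + 691.60 = $1342.80.

$1342.80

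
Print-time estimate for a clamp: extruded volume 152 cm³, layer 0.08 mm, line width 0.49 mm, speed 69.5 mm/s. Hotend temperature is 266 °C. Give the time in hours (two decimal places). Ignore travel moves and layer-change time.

Extrusion cross-section: 0.08 × 0.49 → 0.0392 mm².
Path length: 152000 mm³ / 0.0392 mm² → 3877551 mm.
Print-move time = 3877551 / 69.5 = 55792.1 s.
55792.1 s = 15.50 hours.

15.50 hours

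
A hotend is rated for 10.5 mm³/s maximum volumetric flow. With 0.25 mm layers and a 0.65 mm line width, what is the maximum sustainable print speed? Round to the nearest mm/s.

A: 0.25 × 0.65 → 0.1625 mm².
Max speed = 10.5 / 0.1625 = 64.62 ≈ 65 mm/s.

65 mm/s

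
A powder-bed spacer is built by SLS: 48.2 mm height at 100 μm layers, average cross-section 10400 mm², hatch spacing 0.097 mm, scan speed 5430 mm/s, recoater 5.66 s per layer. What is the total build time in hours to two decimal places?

3.40 hours

Layers = ⌈48.2/0.1⌉ = 482.
Per-layer scan distance: 10400 / 0.097 → 107216.5 mm.
Scan time per layer: 107216.5 / 5430 → 19.7452 s.
Layer cycle = 19.7452 + 5.66, so 25.4052 s.
Total: 482 × 25.4052 s = 12245.3064 s → 3.40 hours.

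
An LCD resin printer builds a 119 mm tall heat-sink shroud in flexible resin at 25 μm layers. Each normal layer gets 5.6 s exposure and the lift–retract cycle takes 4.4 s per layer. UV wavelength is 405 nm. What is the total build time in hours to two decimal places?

Number of layers: 119 / 0.025 → 4760 (rounded up).
Cycle time: 5.6 + 4.4 → 10 s.
Build time: 4760 × 10 s = 47600 s, i.e. 13.22 hours.

13.22 hours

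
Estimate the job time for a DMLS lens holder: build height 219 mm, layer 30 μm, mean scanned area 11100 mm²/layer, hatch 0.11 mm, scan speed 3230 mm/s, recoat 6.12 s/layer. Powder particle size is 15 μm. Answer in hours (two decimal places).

Layers = ⌈219/0.03⌉ = 7300.
Hatch length per layer: 11100 / 0.11 → 100909.1 mm.
Laser time per layer = 100909.1 / 3230 = 31.2412 s.
Time per layer: 31.2412 + 6.12 → 37.3612 s.
Total: 7300 × 37.3612 s = 272736.76 s → 75.76 hours.

75.76 hours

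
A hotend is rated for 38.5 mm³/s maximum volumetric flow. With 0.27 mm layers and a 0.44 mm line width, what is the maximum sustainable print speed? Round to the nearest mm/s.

324 mm/s

Extrusion cross-section = 0.27 × 0.44 = 0.1188 mm².
Max speed = 38.5 / 0.1188 = 324.07 ≈ 324 mm/s.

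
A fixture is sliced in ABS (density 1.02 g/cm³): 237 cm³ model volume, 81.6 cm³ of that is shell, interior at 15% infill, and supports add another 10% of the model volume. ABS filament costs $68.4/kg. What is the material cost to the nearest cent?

Interior volume = 237 − 81.6 = 155.4 cm³.
Infill volume: 0.15 × 155.4 → 23.31 cm³.
Support = 0.10 × 237, so 23.7 cm³.
Total printed volume = 81.6 + 23.31 + 23.7, so 128.61 cm³.
Mass = 128.61 × 1.02 = 131.1822 g.
At $68.4/kg: 131.1822/1000 × 68.4 = $8.97.

$8.97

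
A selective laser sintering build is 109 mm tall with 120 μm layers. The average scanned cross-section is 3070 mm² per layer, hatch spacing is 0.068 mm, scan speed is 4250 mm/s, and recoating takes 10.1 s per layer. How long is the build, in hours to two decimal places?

5.23 hours

Number of layers: 109 / 0.12 → 909 (rounded up).
Scan path per layer = 3070 / 0.068, so 45147.1 mm.
Scan time per layer: 45147.1 / 4250 → 10.6228 s.
Time per layer: 10.6228 + 10.1 → 20.7228 s.
909 layers × 20.7228 s/layer = 18837.0252 s, i.e. 5.23 hours.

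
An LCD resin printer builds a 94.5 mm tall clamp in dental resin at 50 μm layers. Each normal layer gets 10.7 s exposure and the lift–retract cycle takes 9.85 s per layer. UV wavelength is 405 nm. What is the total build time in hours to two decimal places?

Number of layers: 94.5 / 0.05 → 1890 (rounded up).
Per-layer time: 10.7 + 9.85 → 20.55 s.
Total = 1890 × 20.55 = 38839.5 s = 10.79 hours.

10.79 hours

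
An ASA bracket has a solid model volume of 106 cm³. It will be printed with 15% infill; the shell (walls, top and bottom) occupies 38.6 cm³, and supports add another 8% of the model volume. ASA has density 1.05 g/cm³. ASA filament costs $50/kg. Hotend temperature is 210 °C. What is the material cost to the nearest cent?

$3.00

Infill region: 106 − 38.6 → 67.4 cm³.
Infill deposited = 0.15 × 67.4 = 10.11 cm³.
Support = 0.08 × 106 = 8.48 cm³.
Deposited volume: 38.6 + 10.11 + 8.48 → 57.19 cm³.
Mass: 57.19 × 1.05 → 60.0495 g.
Cost = 60.0495 g / 1000 × $50/kg = $3.00.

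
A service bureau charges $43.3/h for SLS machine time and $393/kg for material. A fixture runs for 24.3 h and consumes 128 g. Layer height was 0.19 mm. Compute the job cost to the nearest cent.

$1102.49

Machine-time cost = 43.3 × 24.3 = $1052.19.
Feedstock cost = 393 × 128/1000, so $50.304.
Total = 1052.19 + 50.304 = 1102.494 ≈ $1102.49.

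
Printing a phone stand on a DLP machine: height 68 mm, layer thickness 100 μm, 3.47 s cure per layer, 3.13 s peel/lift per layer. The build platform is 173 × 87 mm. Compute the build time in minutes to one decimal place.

Layer count = ceil(68 / 0.1) = 680.
Each layer takes = 3.47 + 3.13, so 6.6 s.
Total = 680 × 6.6 = 4488 s = 74.8 minutes.

74.8 minutes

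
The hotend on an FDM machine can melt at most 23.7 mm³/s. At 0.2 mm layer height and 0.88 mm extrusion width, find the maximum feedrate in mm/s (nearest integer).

135 mm/s

A = 0.2 × 0.88 = 0.176 mm².
Max speed = 23.7 / 0.176 = 134.66 ≈ 135 mm/s.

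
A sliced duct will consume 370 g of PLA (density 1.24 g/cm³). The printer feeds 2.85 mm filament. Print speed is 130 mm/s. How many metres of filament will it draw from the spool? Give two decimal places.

Volume = 370 g / 1.24 g·cm⁻³ = 298.3871 cm³ = 298387.1 mm³.
Cross-section of 2.85 mm filament: π·(2.85/2)² = 6.3794 mm².
Length = 298387.1 / 6.3794 = 46773.54 mm = 46.77 m.

46.77 m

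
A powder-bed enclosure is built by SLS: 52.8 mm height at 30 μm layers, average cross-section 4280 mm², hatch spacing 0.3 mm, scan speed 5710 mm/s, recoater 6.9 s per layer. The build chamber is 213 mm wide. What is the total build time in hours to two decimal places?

Number of layers: 52.8 / 0.03 → 1760 (rounded up).
Per-layer scan distance = 4280 / 0.3, so 14266.7 mm.
Laser time per layer = 14266.7 / 5710, so 2.4985 s.
Per-layer time = 2.4985 + 6.9, so 9.3985 s.
Build time = 1760 × 9.3985 = 16541.36 s = 4.59 hours.

4.59 hours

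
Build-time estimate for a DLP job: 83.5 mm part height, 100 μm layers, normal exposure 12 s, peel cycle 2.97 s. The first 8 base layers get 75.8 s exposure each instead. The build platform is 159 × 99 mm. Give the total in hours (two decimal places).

Layers = ⌈83.5/0.1⌉ = 835.
Bottom layers = 8 × (75.8 + 2.97), so 630.16 s.
Remaining layers = 827 × (12 + 2.97) = 12380.19 s.
Total = 630.16 + 12380.19 = 13010.35 s = 3.61 hours.

3.61 hours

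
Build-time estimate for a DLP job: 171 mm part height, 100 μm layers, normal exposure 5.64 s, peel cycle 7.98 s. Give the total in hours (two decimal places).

6.47 hours

Layers = ⌈171/0.1⌉ = 1710.
Per-layer time = 5.64 + 7.98, so 13.62 s.
Total = 1710 × 13.62 = 23290.2 s = 6.47 hours.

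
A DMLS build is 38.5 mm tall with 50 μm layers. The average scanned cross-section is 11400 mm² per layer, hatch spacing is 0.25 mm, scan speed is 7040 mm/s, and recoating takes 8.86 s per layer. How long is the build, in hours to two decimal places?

Number of layers: 38.5 / 0.05 → 770 (rounded up).
Scan path per layer: 11400 / 0.25 → 45600 mm.
Per-layer scan time: 45600 / 7040 → 6.4773 s.
Layer cycle = 6.4773 + 8.86, so 15.3373 s.
Build time = 770 × 15.3373 = 11809.721 s = 3.28 hours.

3.28 hours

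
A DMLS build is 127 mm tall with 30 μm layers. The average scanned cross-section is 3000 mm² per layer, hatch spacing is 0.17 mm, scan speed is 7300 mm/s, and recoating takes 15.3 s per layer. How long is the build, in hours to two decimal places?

Layer count = ceil(127 / 0.03) = 4234.
Per-layer scan distance = 3000 / 0.17, so 17647.1 mm.
Scan time per layer = 17647.1 / 7300, so 2.4174 s.
Per-layer time = 2.4174 + 15.3 = 17.7174 s.
Total: 4234 × 17.7174 s = 75015.4716 s → 20.84 hours.

20.84 hours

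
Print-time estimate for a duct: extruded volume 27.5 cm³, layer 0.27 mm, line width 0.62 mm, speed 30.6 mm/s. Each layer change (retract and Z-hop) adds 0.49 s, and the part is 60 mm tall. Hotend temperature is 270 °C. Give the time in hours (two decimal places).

Extrusion cross-section = 0.27 × 0.62 = 0.1674 mm².
Path length: 27500 mm³ / 0.1674 mm² → 164277.2 mm.
Print-move time = 164277.2 / 30.6 = 5368.5 s.
Layers = ⌈60/0.27⌉ = 223.
Layer-change overhead = 223 × 0.49, so 109.27 s.
Altogether 5368.5 + 109.27 = 5477.77 s, i.e. 1.52 hours.

1.52 hours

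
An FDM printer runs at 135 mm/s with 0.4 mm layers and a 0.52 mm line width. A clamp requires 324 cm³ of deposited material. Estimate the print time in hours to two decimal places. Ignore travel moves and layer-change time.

Extrusion cross-section: 0.4 × 0.52 → 0.208 mm².
Total extruded path = 324000/0.208 = 1557692.3 mm.
Time extruding = 1557692.3 / 135, so 11538.5 s.
Converting: 11538.5 s = 3.21 hours.

3.21 hours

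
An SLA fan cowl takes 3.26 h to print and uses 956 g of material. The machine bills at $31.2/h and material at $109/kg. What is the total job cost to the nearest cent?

$205.92

Machine-time cost: 31.2 × 3.26 → $101.712.
Feedstock cost = 109 × 956/1000, so $104.204.
Job cost: 101.712 + 104.204 = 205.916 ≈ $205.92.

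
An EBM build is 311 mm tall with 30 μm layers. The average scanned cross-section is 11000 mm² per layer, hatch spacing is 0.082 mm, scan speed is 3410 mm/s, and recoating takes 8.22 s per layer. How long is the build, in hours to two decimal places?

136.96 hours

Layer count = ceil(311 / 0.03) = 10367.
Hatch length per layer = 11000 / 0.082, so 134146.3 mm.
Beam time per layer = 134146.3 / 3410, so 39.3391 s.
Time per layer: 39.3391 + 8.22 → 47.5591 s.
10367 layers × 47.5591 s/layer = 493045.1897 s, i.e. 136.96 hours.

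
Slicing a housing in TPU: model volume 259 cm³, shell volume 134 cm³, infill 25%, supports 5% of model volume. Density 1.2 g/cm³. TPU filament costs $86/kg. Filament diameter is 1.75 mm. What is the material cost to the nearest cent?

$18.39

Infill region: 259 − 134 → 125 cm³.
Deposited infill: 0.25 × 125 → 31.25 cm³.
Support = 0.05 × 259, so 12.95 cm³.
Deposited volume = 134 + 31.25 + 12.95, so 178.2 cm³.
Mass: 178.2 × 1.2 → 213.84 g.
Cost = 213.84 g / 1000 × $86/kg = $18.39.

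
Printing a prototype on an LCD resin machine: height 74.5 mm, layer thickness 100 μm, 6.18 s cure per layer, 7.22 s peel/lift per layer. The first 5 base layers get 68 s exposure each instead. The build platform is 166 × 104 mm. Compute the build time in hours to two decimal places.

Layers = ⌈74.5/0.1⌉ = 745.
Bottom layers: 5 × (68 + 7.22) → 376.1 s.
Regular layers = 740 × (6.18 + 7.22), so 9916 s.
Total = 376.1 + 9916 = 10292.1 s = 2.86 hours.

2.86 hours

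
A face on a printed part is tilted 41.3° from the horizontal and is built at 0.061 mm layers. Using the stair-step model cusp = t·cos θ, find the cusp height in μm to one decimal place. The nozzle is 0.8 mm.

45.8 μm

Cusp = layer height × cos(41.3°) = 0.061 × 0.7513 = 0.045829 mm = 45.8 μm.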